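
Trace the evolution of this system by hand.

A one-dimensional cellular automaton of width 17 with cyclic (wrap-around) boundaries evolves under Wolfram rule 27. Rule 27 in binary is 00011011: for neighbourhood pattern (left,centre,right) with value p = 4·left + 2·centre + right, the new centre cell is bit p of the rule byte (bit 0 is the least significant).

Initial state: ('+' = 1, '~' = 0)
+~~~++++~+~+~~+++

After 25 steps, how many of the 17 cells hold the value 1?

t=0: +~~~++++~+~+~~+++
t=1: ~++++~~~~~~~+++~~
t=2: ++~~~++++++++~~++
t=3: ~~++++~~~~~~~+++~
t=4: +++~~~++++++++~~+
t=5: ~~~++++~~~~~~~+++
t=6: ++++~~~++++++++~~
t=7: +~~~++++~~~~~~~++
t=8: ~++++~~~++++++++~
t=9: ++~~~++++~~~~~~~+
t=10: ~~++++~~~++++++++
t=11: +++~~~++++~~~~~~~
t=12: +~~++++~~~+++++++
t=13: ~+++~~~++++~~~~~~
t=14: ++~~++++~~~++++++
t=15: ~~+++~~~++++~~~~~
t=16: +++~~++++~~~+++++
t=17: ~~~+++~~~++++~~~~
t=18: ++++~~++++~~~++++
t=19: ~~~~+++~~~++++~~~
t=20: +++++~~++++~~~+++
t=21: ~~~~~+++~~~++++~~
t=22: ++++++~~++++~~~++
t=23: ~~~~~~+++~~~++++~
t=24: +++++++~~++++~~~+
t=25: ~~~~~~~+++~~~++++

7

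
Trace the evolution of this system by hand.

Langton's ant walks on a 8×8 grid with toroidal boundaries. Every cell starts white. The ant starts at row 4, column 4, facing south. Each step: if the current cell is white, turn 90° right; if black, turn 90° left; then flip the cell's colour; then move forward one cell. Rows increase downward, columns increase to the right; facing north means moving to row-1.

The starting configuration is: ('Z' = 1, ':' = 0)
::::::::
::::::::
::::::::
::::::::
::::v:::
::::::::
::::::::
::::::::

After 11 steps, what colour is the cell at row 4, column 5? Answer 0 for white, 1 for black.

0

k=0  ::::::::
::::::::
::::::::
::::::::
::::v:::
::::::::
::::::::
::::::::
k=1  ::::::::
::::::::
::::::::
::::::::
:::<Z:::
::::::::
::::::::
::::::::
k=2  ::::::::
::::::::
::::::::
:::^::::
:::ZZ:::
::::::::
::::::::
::::::::
k=3  ::::::::
::::::::
::::::::
:::Z>:::
:::ZZ:::
::::::::
::::::::
::::::::
k=4  ::::::::
::::::::
::::::::
:::ZZ:::
:::Zv:::
::::::::
::::::::
::::::::
k=5  ::::::::
::::::::
::::::::
:::ZZ:::
:::Z:>::
::::::::
::::::::
::::::::
k=6  ::::::::
::::::::
::::::::
:::ZZ:::
:::Z:Z::
:::::v::
::::::::
::::::::
k=7  ::::::::
::::::::
::::::::
:::ZZ:::
:::Z:Z::
::::<Z::
::::::::
::::::::
k=8  ::::::::
::::::::
::::::::
:::ZZ:::
:::Z^Z::
::::ZZ::
::::::::
::::::::
k=9  ::::::::
::::::::
::::::::
:::ZZ:::
:::ZZ>::
::::ZZ::
::::::::
::::::::
k=10  ::::::::
::::::::
::::::::
:::ZZ^::
:::ZZ:::
::::ZZ::
::::::::
::::::::
k=11  ::::::::
::::::::
::::::::
:::ZZZ>:
:::ZZ:::
::::ZZ::
::::::::
::::::::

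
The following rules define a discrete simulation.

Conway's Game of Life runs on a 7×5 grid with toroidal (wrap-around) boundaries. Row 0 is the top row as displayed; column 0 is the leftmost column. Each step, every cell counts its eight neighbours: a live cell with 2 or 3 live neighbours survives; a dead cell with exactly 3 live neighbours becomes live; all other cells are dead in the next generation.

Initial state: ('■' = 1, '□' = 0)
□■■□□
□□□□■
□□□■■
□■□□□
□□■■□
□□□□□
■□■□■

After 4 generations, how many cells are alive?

10

step 0: □■■□□
□□□□■
□□□■■
□■□□□
□□■■□
□□□□□
■□■□■
step 1: □■■□■
■□■□■
■□□■■
□□□□■
□□■□□
□■■□■
■□■■□
step 2: □□□□□
□□■□□
□■□□□
■□□□■
■■■□□
■□□□■
□□□□□
step 3: □□□□□
□□□□□
■■□□□
□□■□■
□□□■□
■□□□■
□□□□□
step 4: □□□□□
□□□□□
■■□□□
■■■■■
■□□■□
□□□□■
□□□□□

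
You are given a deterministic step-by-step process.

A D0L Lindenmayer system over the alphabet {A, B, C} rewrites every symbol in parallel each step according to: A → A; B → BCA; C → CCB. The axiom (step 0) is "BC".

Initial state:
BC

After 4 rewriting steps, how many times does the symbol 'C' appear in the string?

step 0: BC
step 1: BCACCB
step 2: BCACCBACCBCCBBCA
step 3: BCACCBACCBCCBBCAACCBCCBBCACCBCCBBCABCACCBA
step 4: BCACCBACCBCCBBCAACCBCCBBCACCBCCBBCABCACCBAACCBCCBBCACCBCCBBCABCACCBACCBCCBBCACCBCCBBCABCACCBABCACCBACCBCCBBCAA

55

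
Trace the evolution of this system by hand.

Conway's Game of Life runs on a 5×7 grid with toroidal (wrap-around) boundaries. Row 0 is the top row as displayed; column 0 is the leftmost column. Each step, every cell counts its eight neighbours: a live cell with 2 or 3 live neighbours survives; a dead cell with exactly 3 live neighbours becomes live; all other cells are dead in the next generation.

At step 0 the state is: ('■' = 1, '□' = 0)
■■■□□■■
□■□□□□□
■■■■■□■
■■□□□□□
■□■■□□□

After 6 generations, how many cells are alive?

0) ■■■□□■■
□■□□□□□
■■■■■□■
■■□□□□□
■□■■□□□
1) □□□■□□■
□□□□■□□
□□□■□□■
□□□□■□□
□□□■□□□
2) □□□■■□□
□□□■■■□
□□□■■■□
□□□■■□□
□□□■■□□
3) □□■□□□□
□□■□□□□
□□■□□□□
□□■□□□□
□□■□□■□
4) □■■■□□□
□■■■□□□
□■■■□□□
□■■■□□□
□■■■□□□
5) ■□□□■□□
■□□□■□□
■□□□■□□
■□□□■□□
■□□□■□□
6) ■■□■■■■
■■□■■■■
■■□■■■■
■■□■■■■
■■□■■■■

30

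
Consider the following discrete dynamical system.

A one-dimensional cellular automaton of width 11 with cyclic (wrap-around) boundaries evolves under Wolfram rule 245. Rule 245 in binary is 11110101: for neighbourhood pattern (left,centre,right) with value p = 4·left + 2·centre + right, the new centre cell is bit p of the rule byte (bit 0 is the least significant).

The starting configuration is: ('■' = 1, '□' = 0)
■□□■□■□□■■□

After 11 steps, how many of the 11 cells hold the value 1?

8

k=0  ■□□■□■□□■■□
k=1  ■■□■■■■□□■■
k=2  ■■■□■■■■□□■
k=3  ■■■■□■■■■□□
k=4  □■■■■□■■■■□
k=5  □□■■■■□■■■■
k=6  ■□□■■■■□■■■
k=7  ■■□□■■■■□■■
k=8  ■■■□□■■■■□■
k=9  ■■■■□□■■■■□
k=10  □■■■■□□■■■■
k=11  ■□■■■■□□■■■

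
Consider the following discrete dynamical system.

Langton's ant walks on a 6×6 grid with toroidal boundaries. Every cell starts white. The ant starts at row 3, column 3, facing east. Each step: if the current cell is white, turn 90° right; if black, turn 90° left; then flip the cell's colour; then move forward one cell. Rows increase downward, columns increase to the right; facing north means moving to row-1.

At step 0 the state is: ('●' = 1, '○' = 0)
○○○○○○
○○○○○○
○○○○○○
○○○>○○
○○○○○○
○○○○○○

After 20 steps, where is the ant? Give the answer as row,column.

t=0: ○○○○○○
○○○○○○
○○○○○○
○○○>○○
○○○○○○
○○○○○○
t=1: ○○○○○○
○○○○○○
○○○○○○
○○○●○○
○○○v○○
○○○○○○
t=2: ○○○○○○
○○○○○○
○○○○○○
○○○●○○
○○<●○○
○○○○○○
t=3: ○○○○○○
○○○○○○
○○○○○○
○○^●○○
○○●●○○
○○○○○○
t=4: ○○○○○○
○○○○○○
○○○○○○
○○●>○○
○○●●○○
○○○○○○
t=5: ○○○○○○
○○○○○○
○○○^○○
○○●○○○
○○●●○○
○○○○○○
t=6: ○○○○○○
○○○○○○
○○○●>○
○○●○○○
○○●●○○
○○○○○○
t=7: ○○○○○○
○○○○○○
○○○●●○
○○●○v○
○○●●○○
○○○○○○
t=8: ○○○○○○
○○○○○○
○○○●●○
○○●<●○
○○●●○○
○○○○○○
t=9: ○○○○○○
○○○○○○
○○○^●○
○○●●●○
○○●●○○
○○○○○○
t=10: ○○○○○○
○○○○○○
○○<○●○
○○●●●○
○○●●○○
○○○○○○
t=11: ○○○○○○
○○^○○○
○○●○●○
○○●●●○
○○●●○○
○○○○○○
t=12: ○○○○○○
○○●>○○
○○●○●○
○○●●●○
○○●●○○
○○○○○○
t=13: ○○○○○○
○○●●○○
○○●v●○
○○●●●○
○○●●○○
○○○○○○
t=14: ○○○○○○
○○●●○○
○○<●●○
○○●●●○
○○●●○○
○○○○○○
t=15: ○○○○○○
○○●●○○
○○○●●○
○○v●●○
○○●●○○
○○○○○○
t=16: ○○○○○○
○○●●○○
○○○●●○
○○○>●○
○○●●○○
○○○○○○
t=17: ○○○○○○
○○●●○○
○○○^●○
○○○○●○
○○●●○○
○○○○○○
t=18: ○○○○○○
○○●●○○
○○<○●○
○○○○●○
○○●●○○
○○○○○○
t=19: ○○○○○○
○○^●○○
○○●○●○
○○○○●○
○○●●○○
○○○○○○
t=20: ○○○○○○
○<○●○○
○○●○●○
○○○○●○
○○●●○○
○○○○○○

1,1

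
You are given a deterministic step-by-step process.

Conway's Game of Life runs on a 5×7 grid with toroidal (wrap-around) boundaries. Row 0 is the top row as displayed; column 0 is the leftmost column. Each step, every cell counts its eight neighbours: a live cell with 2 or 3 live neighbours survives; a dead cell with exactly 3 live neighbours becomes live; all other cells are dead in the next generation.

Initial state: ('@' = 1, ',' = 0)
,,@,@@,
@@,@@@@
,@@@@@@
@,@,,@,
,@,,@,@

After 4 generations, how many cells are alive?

step 0: ,,@,@@,
@@,@@@@
,@@@@@@
@,@,,@,
,@,,@,@
step 1: ,,@,,,,
,,,,,,,
,,,,,,,
,,,,,,,
@@@,@,@
step 2: @,@@,,,
,,,,,,,
,,,,,,,
@@,,,,,
@@@@,,,
step 3: @,,@,,,
,,,,,,,
,,,,,,,
@,,,,,,
,,,@,,@
step 4: ,,,,,,,
,,,,,,,
,,,,,,,
,,,,,,,
@,,,,,@

2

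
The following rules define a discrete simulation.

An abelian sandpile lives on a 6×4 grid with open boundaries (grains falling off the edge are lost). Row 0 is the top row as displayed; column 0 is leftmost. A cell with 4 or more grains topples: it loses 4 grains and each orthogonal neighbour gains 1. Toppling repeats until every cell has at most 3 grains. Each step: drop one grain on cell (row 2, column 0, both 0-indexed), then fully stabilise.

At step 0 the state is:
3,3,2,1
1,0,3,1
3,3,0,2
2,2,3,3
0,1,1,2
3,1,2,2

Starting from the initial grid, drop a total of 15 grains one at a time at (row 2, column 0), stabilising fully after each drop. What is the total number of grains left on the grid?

43

[0] 3,3,2,1
1,0,3,1
3,3,0,2
2,2,3,3
0,1,1,2
3,1,2,2
[1] 3,3,2,1
2,1,3,1
1,0,1,2
3,3,3,3
0,1,1,2
3,1,2,2
[2] 3,3,2,1
2,1,3,1
2,0,1,2
3,3,3,3
0,1,1,2
3,1,2,2
[3] 3,3,2,1
2,1,3,1
3,0,1,2
3,3,3,3
0,1,1,2
3,1,2,2
[4] 3,3,2,1
3,1,3,1
1,2,2,3
1,1,1,0
1,2,2,3
3,1,2,2
[5] 3,3,2,1
3,1,3,1
2,2,2,3
1,1,1,0
1,2,2,3
3,1,2,2
[6] 3,3,2,1
3,1,3,1
3,2,2,3
1,1,1,0
1,2,2,3
3,1,2,2
[7] 1,0,3,1
1,3,3,1
1,3,2,3
2,1,1,0
1,2,2,3
3,1,2,2
[8] 1,0,3,1
1,3,3,1
2,3,2,3
2,1,1,0
1,2,2,3
3,1,2,2
[9] 1,0,3,1
1,3,3,1
3,3,2,3
2,1,1,0
1,2,2,3
3,1,2,2
[10] 1,2,0,2
3,1,2,3
1,2,1,0
3,2,2,1
1,2,2,3
3,1,2,2
[11] 1,2,0,2
3,1,2,3
2,2,1,0
3,2,2,1
1,2,2,3
3,1,2,2
[12] 1,2,0,2
3,1,2,3
3,2,1,0
3,2,2,1
1,2,2,3
3,1,2,2
[13] 2,2,0,2
0,2,2,3
2,3,1,0
0,3,2,1
2,2,2,3
3,1,2,2
[14] 2,2,0,2
0,2,2,3
3,3,1,0
0,3,2,1
2,2,2,3
3,1,2,2
[15] 2,2,0,2
1,3,2,3
1,1,2,0
2,0,3,1
2,3,2,3
3,1,2,2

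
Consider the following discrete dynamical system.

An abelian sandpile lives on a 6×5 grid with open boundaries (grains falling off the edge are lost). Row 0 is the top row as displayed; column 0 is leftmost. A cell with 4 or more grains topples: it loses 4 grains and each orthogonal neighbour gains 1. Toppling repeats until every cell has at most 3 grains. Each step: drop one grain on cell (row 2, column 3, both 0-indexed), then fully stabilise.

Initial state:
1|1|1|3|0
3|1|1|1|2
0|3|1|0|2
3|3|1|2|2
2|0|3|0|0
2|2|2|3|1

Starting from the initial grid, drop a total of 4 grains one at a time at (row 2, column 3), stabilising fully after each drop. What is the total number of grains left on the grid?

step 0: 1|1|1|3|0
3|1|1|1|2
0|3|1|0|2
3|3|1|2|2
2|0|3|0|0
2|2|2|3|1
step 1: 1|1|1|3|0
3|1|1|1|2
0|3|1|1|2
3|3|1|2|2
2|0|3|0|0
2|2|2|3|1
step 2: 1|1|1|3|0
3|1|1|1|2
0|3|1|2|2
3|3|1|2|2
2|0|3|0|0
2|2|2|3|1
step 3: 1|1|1|3|0
3|1|1|1|2
0|3|1|3|2
3|3|1|2|2
2|0|3|0|0
2|2|2|3|1
step 4: 1|1|1|3|0
3|1|1|2|2
0|3|2|0|3
3|3|1|3|2
2|0|3|0|0
2|2|2|3|1

50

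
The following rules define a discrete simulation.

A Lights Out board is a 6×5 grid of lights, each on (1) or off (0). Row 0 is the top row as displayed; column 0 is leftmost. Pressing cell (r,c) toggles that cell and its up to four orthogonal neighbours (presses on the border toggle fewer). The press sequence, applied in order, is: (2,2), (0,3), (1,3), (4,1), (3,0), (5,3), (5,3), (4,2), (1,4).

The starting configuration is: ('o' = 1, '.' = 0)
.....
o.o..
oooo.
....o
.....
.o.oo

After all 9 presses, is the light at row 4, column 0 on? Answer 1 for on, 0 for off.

0

t=0: .....
o.o..
oooo.
....o
.....
.o.oo
t=1: .....
o....
o....
..o.o
.....
.o.oo
t=2: ..ooo
o..o.
o....
..o.o
.....
.o.oo
t=3: ..o.o
o.o.o
o..o.
..o.o
.....
.o.oo
t=4: ..o.o
o.o.o
o..o.
.oo.o
ooo..
...oo
t=5: ..o.o
o.o.o
...o.
o.o.o
.oo..
...oo
t=6: ..o.o
o.o.o
...o.
o.o.o
.ooo.
..o..
t=7: ..o.o
o.o.o
...o.
o.o.o
.oo..
...oo
t=8: ..o.o
o.o.o
...o.
o...o
...o.
..ooo
t=9: ..o..
o.oo.
...oo
o...o
...o.
..ooo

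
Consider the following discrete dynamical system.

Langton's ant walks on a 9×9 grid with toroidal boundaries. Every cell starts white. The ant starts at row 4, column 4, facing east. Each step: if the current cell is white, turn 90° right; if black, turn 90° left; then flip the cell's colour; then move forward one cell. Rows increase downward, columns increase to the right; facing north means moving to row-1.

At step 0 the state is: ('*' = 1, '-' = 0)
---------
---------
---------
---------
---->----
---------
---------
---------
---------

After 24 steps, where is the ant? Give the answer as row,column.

step 0: ---------
---------
---------
---------
---->----
---------
---------
---------
---------
step 1: ---------
---------
---------
---------
----*----
----v----
---------
---------
---------
step 2: ---------
---------
---------
---------
----*----
---<*----
---------
---------
---------
step 3: ---------
---------
---------
---------
---^*----
---**----
---------
---------
---------
step 4: ---------
---------
---------
---------
---*>----
---**----
---------
---------
---------
step 5: ---------
---------
---------
----^----
---*-----
---**----
---------
---------
---------
step 6: ---------
---------
---------
----*>---
---*-----
---**----
---------
---------
---------
step 7: ---------
---------
---------
----**---
---*-v---
---**----
---------
---------
---------
step 8: ---------
---------
---------
----**---
---*<*---
---**----
---------
---------
---------
step 9: ---------
---------
---------
----^*---
---***---
---**----
---------
---------
---------
step 10: ---------
---------
---------
---<-*---
---***---
---**----
---------
---------
---------
step 11: ---------
---------
---^-----
---*-*---
---***---
---**----
---------
---------
---------
step 12: ---------
---------
---*>----
---*-*---
---***---
---**----
---------
---------
---------
step 13: ---------
---------
---**----
---*v*---
---***---
---**----
---------
---------
---------
step 14: ---------
---------
---**----
---<**---
---***---
---**----
---------
---------
---------
step 15: ---------
---------
---**----
----**---
---v**---
---**----
---------
---------
---------
step 16: ---------
---------
---**----
----**---
---->*---
---**----
---------
---------
---------
step 17: ---------
---------
---**----
----^*---
-----*---
---**----
---------
---------
---------
step 18: ---------
---------
---**----
---<-*---
-----*---
---**----
---------
---------
---------
step 19: ---------
---------
---^*----
---*-*---
-----*---
---**----
---------
---------
---------
step 20: ---------
---------
--<-*----
---*-*---
-----*---
---**----
---------
---------
---------
step 21: ---------
--^------
--*-*----
---*-*---
-----*---
---**----
---------
---------
---------
step 22: ---------
--*>-----
--*-*----
---*-*---
-----*---
---**----
---------
---------
---------
step 23: ---------
--**-----
--*v*----
---*-*---
-----*---
---**----
---------
---------
---------
step 24: ---------
--**-----
--<**----
---*-*---
-----*---
---**----
---------
---------
---------

2,2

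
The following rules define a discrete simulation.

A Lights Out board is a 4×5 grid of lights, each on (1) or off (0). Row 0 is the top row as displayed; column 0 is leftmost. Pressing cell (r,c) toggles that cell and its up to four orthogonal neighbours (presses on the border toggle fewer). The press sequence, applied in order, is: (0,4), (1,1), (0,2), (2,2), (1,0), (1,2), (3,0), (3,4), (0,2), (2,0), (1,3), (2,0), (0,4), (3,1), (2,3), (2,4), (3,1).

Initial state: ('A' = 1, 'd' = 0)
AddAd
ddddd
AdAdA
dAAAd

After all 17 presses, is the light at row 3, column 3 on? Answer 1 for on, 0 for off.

1

0) AddAd
ddddd
AdAdA
dAAAd
1) AdddA
ddddA
AdAdA
dAAAd
2) AAddA
AAAdA
AAAdA
dAAAd
3) AdAAA
AAddA
AAAdA
dAAAd
4) AdAAA
AAAdA
AddAA
dAdAd
5) ddAAA
ddAdA
dddAA
dAdAd
6) dddAA
dAdAA
ddAAA
dAdAd
7) dddAA
dAdAA
AdAAA
AddAd
8) dddAA
dAdAA
AdAAd
AdddA
9) dAAdA
dAAAA
AdAAd
AdddA
10) dAAdA
AAAAA
dAAAd
ddddA
11) dAAAA
AAddd
dAAdd
ddddA
12) dAAAA
dAddd
AdAdd
AdddA
13) dAAdd
dAddA
AdAdd
AdddA
14) dAAdd
dAddA
AAAdd
dAAdA
15) dAAdd
dAdAA
AAdAA
dAAAA
16) dAAdd
dAdAd
AAddd
dAAAd
17) dAAdd
dAdAd
Adddd
AddAd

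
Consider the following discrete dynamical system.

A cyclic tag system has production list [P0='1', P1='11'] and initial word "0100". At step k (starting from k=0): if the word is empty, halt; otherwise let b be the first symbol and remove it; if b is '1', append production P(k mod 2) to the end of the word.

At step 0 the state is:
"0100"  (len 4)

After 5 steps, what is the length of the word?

2

gen 0: "0100"  (len 4)
gen 1: "100"  (len 3)
gen 2: "0011"  (len 4)
gen 3: "011"  (len 3)
gen 4: "11"  (len 2)
gen 5: "11"  (len 2)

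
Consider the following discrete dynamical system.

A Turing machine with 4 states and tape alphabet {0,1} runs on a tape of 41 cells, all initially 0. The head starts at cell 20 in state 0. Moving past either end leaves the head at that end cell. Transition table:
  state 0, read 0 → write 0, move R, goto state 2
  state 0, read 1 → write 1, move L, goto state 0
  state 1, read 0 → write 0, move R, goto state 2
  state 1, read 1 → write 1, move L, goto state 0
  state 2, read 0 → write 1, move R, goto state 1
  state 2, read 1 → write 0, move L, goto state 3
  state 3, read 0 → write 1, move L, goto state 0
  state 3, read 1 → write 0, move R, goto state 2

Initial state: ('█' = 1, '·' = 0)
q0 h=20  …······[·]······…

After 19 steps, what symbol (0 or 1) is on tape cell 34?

gen 0: q0 h=20  …······[·]······…
gen 1: q2 h=21  …······[·]······…
gen 2: q1 h=22  …·····█[·]······…
gen 3: q2 h=23  …····█·[·]······…
gen 4: q1 h=24  …···█·█[·]······…
gen 5: q2 h=25  …··█·█·[·]······…
gen 6: q1 h=26  …·█·█·█[·]······…
gen 7: q2 h=27  …█·█·█·[·]······…
gen 8: q1 h=28  …·█·█·█[·]······…
gen 9: q2 h=29  …█·█·█·[·]······…
gen 10: q1 h=30  …·█·█·█[·]······…
gen 11: q2 h=31  …█·█·█·[·]······…
gen 12: q1 h=32  …·█·█·█[·]······…
gen 13: q2 h=33  …█·█·█·[·]······…
gen 14: q1 h=34  …·█·█·█[·]······|
gen 15: q2 h=35  …█·█·█·[·]·····|
gen 16: q1 h=36  …·█·█·█[·]····|
gen 17: q2 h=37  …█·█·█·[·]···|
gen 18: q1 h=38  …·█·█·█[·]··|
gen 19: q2 h=39  …█·█·█·[·]·|

0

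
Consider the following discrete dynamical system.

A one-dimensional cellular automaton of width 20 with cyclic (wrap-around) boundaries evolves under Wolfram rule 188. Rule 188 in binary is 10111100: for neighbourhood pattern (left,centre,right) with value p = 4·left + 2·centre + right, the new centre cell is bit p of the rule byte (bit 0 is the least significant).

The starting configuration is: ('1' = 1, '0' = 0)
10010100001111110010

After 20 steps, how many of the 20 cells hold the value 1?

16

t=0: 10010100001111110010
t=1: 11011110001111101011
t=2: 10111101001111011111
t=3: 01111011101110111111
t=4: 11110111011101111110
t=5: 11101110111011111101
t=6: 11011101110111111011
t=7: 10111011101111110111
t=8: 01110111011111101111
t=9: 11101110111111011110
t=10: 11011101111110111101
t=11: 10111011111101111011
t=12: 01110111111011110111
t=13: 11101111110111101110
t=14: 11011111101111011101
t=15: 10111111011110111011
t=16: 01111110111101110111
t=17: 11111101111011101110
t=18: 11111011110111011101
t=19: 11110111101110111011
t=20: 11101111011101110111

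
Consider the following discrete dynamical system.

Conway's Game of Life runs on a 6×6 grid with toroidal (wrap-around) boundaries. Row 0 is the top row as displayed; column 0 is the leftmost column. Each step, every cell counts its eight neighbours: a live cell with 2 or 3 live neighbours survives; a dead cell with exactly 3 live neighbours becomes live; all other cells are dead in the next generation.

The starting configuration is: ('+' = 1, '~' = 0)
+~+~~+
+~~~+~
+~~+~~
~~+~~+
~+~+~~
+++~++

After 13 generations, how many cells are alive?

t=0: +~+~~+
+~~~+~
+~~+~~
~~+~~+
~+~+~~
+++~++
t=1: ~~+~~~
+~~++~
++~++~
+++++~
~~~+~~
~~~~+~
t=2: ~~~~++
+~~~+~
~~~~~~
+~~~~~
~+~~~+
~~~+~~
t=3: ~~~+++
~~~~+~
~~~~~+
+~~~~~
+~~~~~
+~~~~+
t=4: +~~+~~
~~~+~~
~~~~~+
+~~~~+
++~~~~
+~~~~~
t=5: ~~~~~~
~~~~+~
+~~~++
~+~~~+
~+~~~~
+~~~~+
t=6: ~~~~~+
~~~~+~
+~~~+~
~+~~++
~+~~~+
+~~~~~
t=7: ~~~~~+
~~~~+~
+~~++~
~+~~+~
~+~~++
+~~~~+
t=8: +~~~++
~~~++~
~~~++~
~++~~~
~+~~+~
~~~~~~
t=9: ~~~+++
~~~~~~
~~~~+~
~++~+~
~++~~~
+~~~+~
t=10: ~~~+++
~~~+~+
~~~+~~
~++~~~
+~+~~+
+++~+~
t=11: ~+~~~~
~~++~+
~~~++~
++++~~
~~~~~+
~~+~~~
t=12: ~+~+~~
~~++~~
+~~~~+
++++~+
+~~+~~
~~~~~~
t=13: ~~~+~~
+++++~
~~~~~+
~~++~~
+~~+++
~~+~~~

14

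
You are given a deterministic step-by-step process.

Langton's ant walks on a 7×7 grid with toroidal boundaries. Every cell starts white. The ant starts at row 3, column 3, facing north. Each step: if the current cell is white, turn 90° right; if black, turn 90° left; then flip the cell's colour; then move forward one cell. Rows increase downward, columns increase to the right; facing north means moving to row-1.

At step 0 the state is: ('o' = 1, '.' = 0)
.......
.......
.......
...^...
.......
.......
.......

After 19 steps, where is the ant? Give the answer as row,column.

t=0: .......
.......
.......
...^...
.......
.......
.......
t=1: .......
.......
.......
...o>..
.......
.......
.......
t=2: .......
.......
.......
...oo..
....v..
.......
.......
t=3: .......
.......
.......
...oo..
...<o..
.......
.......
t=4: .......
.......
.......
...^o..
...oo..
.......
.......
t=5: .......
.......
.......
..<.o..
...oo..
.......
.......
t=6: .......
.......
..^....
..o.o..
...oo..
.......
.......
t=7: .......
.......
..o>...
..o.o..
...oo..
.......
.......
t=8: .......
.......
..oo...
..ovo..
...oo..
.......
.......
t=9: .......
.......
..oo...
..<oo..
...oo..
.......
.......
t=10: .......
.......
..oo...
...oo..
..voo..
.......
.......
t=11: .......
.......
..oo...
...oo..
.<ooo..
.......
.......
t=12: .......
.......
..oo...
.^.oo..
.oooo..
.......
.......
t=13: .......
.......
..oo...
.o>oo..
.oooo..
.......
.......
t=14: .......
.......
..oo...
.oooo..
.ovoo..
.......
.......
t=15: .......
.......
..oo...
.oooo..
.o.>o..
.......
.......
t=16: .......
.......
..oo...
.oo^o..
.o..o..
.......
.......
t=17: .......
.......
..oo...
.o<.o..
.o..o..
.......
.......
t=18: .......
.......
..oo...
.o..o..
.ov.o..
.......
.......
t=19: .......
.......
..oo...
.o..o..
.<o.o..
.......
.......

4,1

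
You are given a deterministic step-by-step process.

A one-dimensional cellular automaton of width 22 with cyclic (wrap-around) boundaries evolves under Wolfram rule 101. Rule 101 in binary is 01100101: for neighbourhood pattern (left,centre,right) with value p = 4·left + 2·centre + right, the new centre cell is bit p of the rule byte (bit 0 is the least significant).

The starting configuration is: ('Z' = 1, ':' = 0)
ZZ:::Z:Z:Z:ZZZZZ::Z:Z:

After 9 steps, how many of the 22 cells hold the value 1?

11

k=0  ZZ:::Z:Z:Z:ZZZZZ::Z:Z:
k=1  :Z:Z:ZZZZZZ::::Z::ZZZZ
k=2  ZZZZZ:::::Z:ZZ:Z:::::Z
k=3  ::::Z:ZZZ:ZZ:ZZZ:ZZZ::
k=4  ZZZ:ZZ::ZZ:ZZ::ZZ::Z:Z
k=5  ::ZZ:Z:::ZZ:Z:::Z::ZZ:
k=6  Z::ZZZ:Z::ZZZ:Z:Z:::Z:
k=7  Z::::ZZZ::::ZZZZZ:Z:ZZ
k=8  Z:ZZ:::Z:ZZ:::::ZZZZ::
k=9  ZZ:Z:Z:ZZ:Z:ZZZ::::Z::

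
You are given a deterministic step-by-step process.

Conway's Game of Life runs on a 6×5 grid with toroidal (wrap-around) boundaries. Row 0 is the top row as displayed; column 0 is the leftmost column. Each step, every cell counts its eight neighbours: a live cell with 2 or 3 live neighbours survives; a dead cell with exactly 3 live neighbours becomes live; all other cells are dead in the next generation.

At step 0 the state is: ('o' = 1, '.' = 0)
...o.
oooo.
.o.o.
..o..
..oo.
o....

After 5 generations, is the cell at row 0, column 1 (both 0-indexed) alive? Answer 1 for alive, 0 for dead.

0) ...o.
oooo.
.o.o.
..o..
..oo.
o....
1) o..o.
oo.o.
o..oo
.o...
.ooo.
..ooo
2) o....
.o.o.
...o.
.o...
oo..o
o....
3) oo..o
..o.o
.....
.oo.o
.o..o
.....
4) oo.oo
.o.oo
ooo..
.ooo.
.ooo.
.o..o
5) .o...
.....
.....
....o
....o
.....

1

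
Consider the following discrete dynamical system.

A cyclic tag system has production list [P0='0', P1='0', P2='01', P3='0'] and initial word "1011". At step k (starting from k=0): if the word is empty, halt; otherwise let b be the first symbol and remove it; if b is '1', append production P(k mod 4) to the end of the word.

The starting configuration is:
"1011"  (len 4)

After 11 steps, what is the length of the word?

gen 0: "1011"  (len 4)
gen 1: "0110"  (len 4)
gen 2: "110"  (len 3)
gen 3: "1001"  (len 4)
gen 4: "0010"  (len 4)
gen 5: "010"  (len 3)
gen 6: "10"  (len 2)
gen 7: "001"  (len 3)
gen 8: "01"  (len 2)
gen 9: "1"  (len 1)
gen 10: "0"  (len 1)
gen 11: (halted — word empty)

0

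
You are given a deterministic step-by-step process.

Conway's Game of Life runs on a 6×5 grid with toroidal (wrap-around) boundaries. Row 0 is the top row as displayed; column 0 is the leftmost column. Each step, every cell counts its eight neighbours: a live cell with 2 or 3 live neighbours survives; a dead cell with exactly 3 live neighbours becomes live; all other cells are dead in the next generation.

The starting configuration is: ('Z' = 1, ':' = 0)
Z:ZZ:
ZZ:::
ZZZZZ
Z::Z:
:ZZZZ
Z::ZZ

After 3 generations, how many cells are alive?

[0] Z:ZZ:
ZZ:::
ZZZZZ
Z::Z:
:ZZZZ
Z::ZZ
[1] ::ZZ:
:::::
:::Z:
:::::
:Z:::
:::::
[2] :::::
::ZZ:
:::::
:::::
:::::
::Z::
[3] ::ZZ:
:::::
:::::
:::::
:::::
:::::

2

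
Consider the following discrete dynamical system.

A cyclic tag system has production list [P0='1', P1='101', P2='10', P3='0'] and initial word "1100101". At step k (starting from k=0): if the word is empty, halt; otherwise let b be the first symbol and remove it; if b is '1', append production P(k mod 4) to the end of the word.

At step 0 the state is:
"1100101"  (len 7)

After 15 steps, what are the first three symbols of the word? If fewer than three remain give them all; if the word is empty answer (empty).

[0] "1100101"  (len 7)
[1] "1001011"  (len 7)
[2] "001011101"  (len 9)
[3] "01011101"  (len 8)
[4] "1011101"  (len 7)
[5] "0111011"  (len 7)
[6] "111011"  (len 6)
[7] "1101110"  (len 7)
[8] "1011100"  (len 7)
[9] "0111001"  (len 7)
[10] "111001"  (len 6)
[11] "1100110"  (len 7)
[12] "1001100"  (len 7)
[13] "0011001"  (len 7)
[14] "011001"  (len 6)
[15] "11001"  (len 5)

110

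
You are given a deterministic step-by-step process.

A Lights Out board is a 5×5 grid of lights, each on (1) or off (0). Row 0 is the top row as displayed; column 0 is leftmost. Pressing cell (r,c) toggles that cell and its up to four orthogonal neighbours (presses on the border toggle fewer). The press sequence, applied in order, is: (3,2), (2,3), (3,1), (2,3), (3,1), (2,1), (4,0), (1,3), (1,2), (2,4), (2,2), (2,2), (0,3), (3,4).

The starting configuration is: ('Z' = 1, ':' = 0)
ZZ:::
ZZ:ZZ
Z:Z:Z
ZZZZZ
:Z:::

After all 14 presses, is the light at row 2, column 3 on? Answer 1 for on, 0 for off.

0

gen 0: ZZ:::
ZZ:ZZ
Z:Z:Z
ZZZZZ
:Z:::
gen 1: ZZ:::
ZZ:ZZ
Z:::Z
Z:::Z
:ZZ::
gen 2: ZZ:::
ZZ::Z
Z:ZZ:
Z::ZZ
:ZZ::
gen 3: ZZ:::
ZZ::Z
ZZZZ:
:ZZZZ
::Z::
gen 4: ZZ:::
ZZ:ZZ
ZZ::Z
:ZZ:Z
::Z::
gen 5: ZZ:::
ZZ:ZZ
Z:::Z
Z:::Z
:ZZ::
gen 6: ZZ:::
Z::ZZ
:ZZ:Z
ZZ::Z
:ZZ::
gen 7: ZZ:::
Z::ZZ
:ZZ:Z
:Z::Z
Z:Z::
gen 8: ZZ:Z:
Z:Z::
:ZZZZ
:Z::Z
Z:Z::
gen 9: ZZZZ:
ZZ:Z:
:Z:ZZ
:Z::Z
Z:Z::
gen 10: ZZZZ:
ZZ:ZZ
:Z:::
:Z:::
Z:Z::
gen 11: ZZZZ:
ZZZZZ
::ZZ:
:ZZ::
Z:Z::
gen 12: ZZZZ:
ZZ:ZZ
:Z:::
:Z:::
Z:Z::
gen 13: ZZ::Z
ZZ::Z
:Z:::
:Z:::
Z:Z::
gen 14: ZZ::Z
ZZ::Z
:Z::Z
:Z:ZZ
Z:Z:Z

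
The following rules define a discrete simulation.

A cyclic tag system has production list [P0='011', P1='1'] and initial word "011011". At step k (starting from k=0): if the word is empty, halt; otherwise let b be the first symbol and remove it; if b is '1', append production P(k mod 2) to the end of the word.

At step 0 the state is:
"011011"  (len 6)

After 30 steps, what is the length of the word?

0) "011011"  (len 6)
1) "11011"  (len 5)
2) "10111"  (len 5)
3) "0111011"  (len 7)
4) "111011"  (len 6)
5) "11011011"  (len 8)
6) "10110111"  (len 8)
7) "0110111011"  (len 10)
8) "110111011"  (len 9)
9) "10111011011"  (len 11)
10) "01110110111"  (len 11)
11) "1110110111"  (len 10)
12) "1101101111"  (len 10)
13) "101101111011"  (len 12)
14) "011011110111"  (len 12)
15) "11011110111"  (len 11)
16) "10111101111"  (len 11)
17) "0111101111011"  (len 13)
18) "111101111011"  (len 12)
19) "11101111011011"  (len 14)
20) "11011110110111"  (len 14)
21) "1011110110111011"  (len 16)
22) "0111101101110111"  (len 16)
23) "111101101110111"  (len 15)
24) "111011011101111"  (len 15)
25) "11011011101111011"  (len 17)
26) "10110111011110111"  (len 17)
27) "0110111011110111011"  (len 19)
28) "110111011110111011"  (len 18)
29) "10111011110111011011"  (len 20)
30) "01110111101110110111"  (len 20)

20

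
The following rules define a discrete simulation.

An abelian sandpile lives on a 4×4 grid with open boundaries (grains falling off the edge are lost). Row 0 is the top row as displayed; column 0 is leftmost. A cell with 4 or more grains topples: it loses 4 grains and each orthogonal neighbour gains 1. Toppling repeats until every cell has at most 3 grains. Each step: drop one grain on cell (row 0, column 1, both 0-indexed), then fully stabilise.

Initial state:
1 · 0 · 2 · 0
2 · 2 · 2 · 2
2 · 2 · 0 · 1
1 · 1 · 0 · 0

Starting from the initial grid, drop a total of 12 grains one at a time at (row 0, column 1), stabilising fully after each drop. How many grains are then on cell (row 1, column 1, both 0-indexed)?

3

t=0: 1 · 0 · 2 · 0
2 · 2 · 2 · 2
2 · 2 · 0 · 1
1 · 1 · 0 · 0
t=1: 1 · 1 · 2 · 0
2 · 2 · 2 · 2
2 · 2 · 0 · 1
1 · 1 · 0 · 0
t=2: 1 · 2 · 2 · 0
2 · 2 · 2 · 2
2 · 2 · 0 · 1
1 · 1 · 0 · 0
t=3: 1 · 3 · 2 · 0
2 · 2 · 2 · 2
2 · 2 · 0 · 1
1 · 1 · 0 · 0
t=4: 2 · 0 · 3 · 0
2 · 3 · 2 · 2
2 · 2 · 0 · 1
1 · 1 · 0 · 0
t=5: 2 · 1 · 3 · 0
2 · 3 · 2 · 2
2 · 2 · 0 · 1
1 · 1 · 0 · 0
t=6: 2 · 2 · 3 · 0
2 · 3 · 2 · 2
2 · 2 · 0 · 1
1 · 1 · 0 · 0
t=7: 2 · 3 · 3 · 0
2 · 3 · 2 · 2
2 · 2 · 0 · 1
1 · 1 · 0 · 0
t=8: 3 · 2 · 1 · 1
3 · 1 · 0 · 3
2 · 3 · 1 · 1
1 · 1 · 0 · 0
t=9: 3 · 3 · 1 · 1
3 · 1 · 0 · 3
2 · 3 · 1 · 1
1 · 1 · 0 · 0
t=10: 1 · 1 · 2 · 1
0 · 3 · 0 · 3
3 · 3 · 1 · 1
1 · 1 · 0 · 0
t=11: 1 · 2 · 2 · 1
0 · 3 · 0 · 3
3 · 3 · 1 · 1
1 · 1 · 0 · 0
t=12: 1 · 3 · 2 · 1
0 · 3 · 0 · 3
3 · 3 · 1 · 1
1 · 1 · 0 · 0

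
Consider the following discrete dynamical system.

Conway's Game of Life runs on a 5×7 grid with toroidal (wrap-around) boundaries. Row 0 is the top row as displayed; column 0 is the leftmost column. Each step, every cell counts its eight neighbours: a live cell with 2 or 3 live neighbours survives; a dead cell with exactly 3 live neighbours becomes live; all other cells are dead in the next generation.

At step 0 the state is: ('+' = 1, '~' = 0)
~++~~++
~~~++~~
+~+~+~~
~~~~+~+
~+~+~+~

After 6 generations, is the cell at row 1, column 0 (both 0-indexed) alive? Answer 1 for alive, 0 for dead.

1

gen 0: ~++~~++
~~~++~~
+~+~+~~
~~~~+~+
~+~+~+~
gen 1: ++~~~++
+~~~+~+
~~~~+~~
+++~+~+
~+~+~~~
gen 2: ~++~++~
~+~~+~~
~~~~+~~
+++~++~
~~~++~~
gen 3: ~++~~+~
~++~+~~
+~+~+~~
~++~~+~
+~~~~~+
gen 4: ~~++~++
+~~~++~
+~~~++~
~~++~+~
+~~~~++
gen 5: ~+~+~~~
++~~~~~
~+~~~~~
++~+~~~
++~~~~~
gen 6: ~~~~~~~
++~~~~~
~~~~~~~
~~~~~~~
~~~~~~~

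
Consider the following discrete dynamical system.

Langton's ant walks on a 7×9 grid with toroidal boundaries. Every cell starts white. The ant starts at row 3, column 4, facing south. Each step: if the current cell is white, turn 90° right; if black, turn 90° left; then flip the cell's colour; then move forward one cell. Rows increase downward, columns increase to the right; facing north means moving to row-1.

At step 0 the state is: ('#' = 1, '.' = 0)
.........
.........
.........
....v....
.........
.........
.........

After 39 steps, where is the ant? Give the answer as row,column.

t=0: .........
.........
.........
....v....
.........
.........
.........
t=1: .........
.........
.........
...<#....
.........
.........
.........
t=2: .........
.........
...^.....
...##....
.........
.........
.........
t=3: .........
.........
...#>....
...##....
.........
.........
.........
t=4: .........
.........
...##....
...#v....
.........
.........
.........
t=5: .........
.........
...##....
...#.>...
.........
.........
.........
t=6: .........
.........
...##....
...#.#...
.....v...
.........
.........
t=7: .........
.........
...##....
...#.#...
....<#...
.........
.........
t=8: .........
.........
...##....
...#^#...
....##...
.........
.........
t=9: .........
.........
...##....
...##>...
....##...
.........
.........
t=10: .........
.........
...##^...
...##....
....##...
.........
.........
t=11: .........
.........
...###>..
...##....
....##...
.........
.........
t=12: .........
.........
...####..
...##.v..
....##...
.........
.........
t=13: .........
.........
...####..
...##<#..
....##...
.........
.........
t=14: .........
.........
...##^#..
...####..
....##...
.........
.........
t=15: .........
.........
...#<.#..
...####..
....##...
.........
.........
t=16: .........
.........
...#..#..
...#v##..
....##...
.........
.........
t=17: .........
.........
...#..#..
...#.>#..
....##...
.........
.........
t=18: .........
.........
...#.^#..
...#..#..
....##...
.........
.........
t=19: .........
.........
...#.#>..
...#..#..
....##...
.........
.........
t=20: .........
......^..
...#.#...
...#..#..
....##...
.........
.........
t=21: .........
......#>.
...#.#...
...#..#..
....##...
.........
.........
t=22: .........
......##.
...#.#.v.
...#..#..
....##...
.........
.........
t=23: .........
......##.
...#.#<#.
...#..#..
....##...
.........
.........
t=24: .........
......^#.
...#.###.
...#..#..
....##...
.........
.........
t=25: .........
.....<.#.
...#.###.
...#..#..
....##...
.........
.........
t=26: .....^...
.....#.#.
...#.###.
...#..#..
....##...
.........
.........
t=27: .....#>..
.....#.#.
...#.###.
...#..#..
....##...
.........
.........
t=28: .....##..
.....#v#.
...#.###.
...#..#..
....##...
.........
.........
t=29: .....##..
.....<##.
...#.###.
...#..#..
....##...
.........
.........
t=30: .....##..
......##.
...#.v##.
...#..#..
....##...
.........
.........
t=31: .....##..
......##.
...#..>#.
...#..#..
....##...
.........
.........
t=32: .....##..
......^#.
...#...#.
...#..#..
....##...
.........
.........
t=33: .....##..
.....<.#.
...#...#.
...#..#..
....##...
.........
.........
t=34: .....^#..
.....#.#.
...#...#.
...#..#..
....##...
.........
.........
t=35: ....<.#..
.....#.#.
...#...#.
...#..#..
....##...
.........
.........
t=36: ....#.#..
.....#.#.
...#...#.
...#..#..
....##...
.........
....^....
t=37: ....#.#..
.....#.#.
...#...#.
...#..#..
....##...
.........
....#>...
t=38: ....#v#..
.....#.#.
...#...#.
...#..#..
....##...
.........
....##...
t=39: ....<##..
.....#.#.
...#...#.
...#..#..
....##...
.........
....##...

0,4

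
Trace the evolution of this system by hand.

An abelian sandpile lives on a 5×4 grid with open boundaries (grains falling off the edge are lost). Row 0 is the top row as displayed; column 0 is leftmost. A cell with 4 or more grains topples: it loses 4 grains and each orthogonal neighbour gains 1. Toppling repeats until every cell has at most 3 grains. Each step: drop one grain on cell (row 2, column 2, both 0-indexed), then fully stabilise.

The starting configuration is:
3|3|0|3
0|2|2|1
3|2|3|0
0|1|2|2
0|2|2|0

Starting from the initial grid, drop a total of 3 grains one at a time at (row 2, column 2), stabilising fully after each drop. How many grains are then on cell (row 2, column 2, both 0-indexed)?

[0] 3|3|0|3
0|2|2|1
3|2|3|0
0|1|2|2
0|2|2|0
[1] 3|3|0|3
0|2|3|1
3|3|0|1
0|1|3|2
0|2|2|0
[2] 3|3|0|3
0|2|3|1
3|3|1|1
0|1|3|2
0|2|2|0
[3] 3|3|0|3
0|2|3|1
3|3|2|1
0|1|3|2
0|2|2|0

2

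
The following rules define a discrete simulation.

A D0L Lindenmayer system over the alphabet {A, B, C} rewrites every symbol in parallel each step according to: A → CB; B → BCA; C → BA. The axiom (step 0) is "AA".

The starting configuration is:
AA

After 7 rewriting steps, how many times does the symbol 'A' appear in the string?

238

0) AA
1) CBCB
2) BABCABABCA
3) BCACBBCABACBBCACBBCABACB
4) BCABACBBABCABCABACBBCACBBABCABCABACBBABCABCABACBBCACBBABCA
5) BCABACBBCACBBABCABCACBBCABACBBCABACBBCACBBABCABCABACBBABCA…BABCABCACBBCABACBBCABACBBCACBBABCABCABACBBABCABCACBBCABACB  (len 140)
6) BCABACBBCACBBABCABCABACBBABCABCACBBCABACBBCABACBBABCABCABA…BCABACBBCACBBABCABCACBBCABACBBCABACBBABCABCABACBBCACBBABCA  (len 338)
7) BCABACBBCACBBABCABCABACBBABCABCACBBCABACBBCABACBBCACBBABCA…BABCABCACBBCABACBBCABACBBCACBBABCABCABACBBABCABCACBBCABACB  (len 816)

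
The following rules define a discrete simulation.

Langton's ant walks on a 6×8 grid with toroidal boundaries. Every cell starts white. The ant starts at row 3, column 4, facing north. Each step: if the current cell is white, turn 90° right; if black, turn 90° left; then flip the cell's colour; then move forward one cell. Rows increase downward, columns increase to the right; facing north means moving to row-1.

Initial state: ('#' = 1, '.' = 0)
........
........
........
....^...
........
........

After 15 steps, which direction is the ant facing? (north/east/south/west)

east

t=0: ........
........
........
....^...
........
........
t=1: ........
........
........
....#>..
........
........
t=2: ........
........
........
....##..
.....v..
........
t=3: ........
........
........
....##..
....<#..
........
t=4: ........
........
........
....^#..
....##..
........
t=5: ........
........
........
...<.#..
....##..
........
t=6: ........
........
...^....
...#.#..
....##..
........
t=7: ........
........
...#>...
...#.#..
....##..
........
t=8: ........
........
...##...
...#v#..
....##..
........
t=9: ........
........
...##...
...<##..
....##..
........
t=10: ........
........
...##...
....##..
...v##..
........
t=11: ........
........
...##...
....##..
..<###..
........
t=12: ........
........
...##...
..^.##..
..####..
........
t=13: ........
........
...##...
..#>##..
..####..
........
t=14: ........
........
...##...
..####..
..#v##..
........
t=15: ........
........
...##...
..####..
..#.>#..
........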